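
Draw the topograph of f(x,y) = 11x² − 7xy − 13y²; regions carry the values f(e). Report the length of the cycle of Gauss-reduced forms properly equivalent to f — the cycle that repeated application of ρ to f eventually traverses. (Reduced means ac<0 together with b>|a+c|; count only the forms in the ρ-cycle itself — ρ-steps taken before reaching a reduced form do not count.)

D = 621, ⌊√D⌋ = 24
descent: ρ → (-13,7,11)  [lands on river]
river: ρ → (11,15,-9)
river: ρ → (-9,21,5)
river: ρ → (5,19,-13)
ρ-cycle length = 4 (tail of 1 descent step not counted)

4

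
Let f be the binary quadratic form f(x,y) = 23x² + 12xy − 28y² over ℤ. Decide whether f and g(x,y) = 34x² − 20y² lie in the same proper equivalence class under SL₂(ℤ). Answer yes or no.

D₁ = 2720, D₂ = 2720
river cycle of f (length 8): (-28, 44, 7), (7, 40, -40), (-40, 40, 7), (7, 44, -28), (-28, 12, 23), (23, 34, -17), (-17, 34, 23), (23, 12, -28)
river cycle of g (length 6): (-20, 40, 14), (14, 44, -14), (-14, 40, 20), (20, 40, -14), (-14, 44, 14), (14, 40, -20)
cycles differ ⇒ inequivalent

no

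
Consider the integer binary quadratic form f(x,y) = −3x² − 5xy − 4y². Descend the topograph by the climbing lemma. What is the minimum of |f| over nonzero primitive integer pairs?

translate: b→-1 (≡5 mod 6), so (3,5,4)→(3,-1,2)
flip: (3,-1,2)→(2,1,3)
reduced (well bottom): (2,1,3) with a≤c, −a<b≤a
well minimum |f| = |-2| = 2 (negative-definite)

2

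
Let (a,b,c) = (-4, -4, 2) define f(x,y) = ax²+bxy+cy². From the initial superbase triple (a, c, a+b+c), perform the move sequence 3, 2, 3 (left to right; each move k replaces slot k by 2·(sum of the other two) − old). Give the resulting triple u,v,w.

start (-4,2,-6) = (f(1,0),f(0,1),f(1,1))
replace slot 3: 2·((-4)+2) − (-6) = 2 → (-4,2,2)
replace slot 2: 2·((-4)+2) − 2 = -6 → (-4,-6,2)
replace slot 3: 2·((-4)+(-6)) − 2 = -22 → (-4,-6,-22)

-4,-6,-22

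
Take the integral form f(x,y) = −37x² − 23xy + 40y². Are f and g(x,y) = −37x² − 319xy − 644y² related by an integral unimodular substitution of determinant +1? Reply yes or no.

D₁ = 6449, D₂ = 6449
river cycle of f (length 162): (40, 23, -37), (-37, 51, 26), (26, 53, -35), (-35, 17, 44), (44, 71, -8), (-8, 73, 35), (35, 67, -14), (-14, 73, 20), (20, 47, -53), (-53, 59, 14), … (152 more)
river cycle of g (length 162): (-37, 51, 26), (26, 53, -35), (-35, 17, 44), (44, 71, -8), (-8, 73, 35), (35, 67, -14), (-14, 73, 20), (20, 47, -53), (-53, 59, 14), (14, 53, -65), … (152 more)
cycles coincide ⇒ equivalent

yes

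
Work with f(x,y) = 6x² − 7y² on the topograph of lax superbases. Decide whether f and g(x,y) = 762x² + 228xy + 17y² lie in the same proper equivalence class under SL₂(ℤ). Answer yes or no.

D₁ = 168, D₂ = 168
river cycle of f (length 2): (6, 12, -1), (-1, 12, 6)
river cycle of g (length 2): (-1, 12, 6), (6, 12, -1)
cycles coincide ⇒ equivalent

yes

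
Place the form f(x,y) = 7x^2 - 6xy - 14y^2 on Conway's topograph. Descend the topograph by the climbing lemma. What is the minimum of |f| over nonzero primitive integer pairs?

descent: ρ → (-14,6,7)
descent: ρ → (7,8,-13)  [lands on river]
river: ρ → (-13,18,2)
river: ρ → (2,18,-13)
river: ρ → (-13,8,7)
river: ρ → (7,20,-1)
river: ρ → (-1,20,7)
closes: descent 2, river 6
min |a| on river = 1

1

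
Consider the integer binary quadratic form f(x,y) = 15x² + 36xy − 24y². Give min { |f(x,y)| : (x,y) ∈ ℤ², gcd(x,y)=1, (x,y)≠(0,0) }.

river: ρ → (-24,12,27)
river: ρ → (27,42,-9)
river: ρ → (-9,48,12)
river: ρ → (12,48,-9)
river: ρ → (-9,42,27)
river: ρ → (27,12,-24)
river: ρ → (-24,36,15)
river: ρ → (15,24,-36)
river: ρ → (-36,48,3)
river: ρ → (3,48,-36)
river: ρ → (-36,24,15)
river: ρ → (15,36,-24)
closes: descent 0, river 12
min |a| on river = 3

3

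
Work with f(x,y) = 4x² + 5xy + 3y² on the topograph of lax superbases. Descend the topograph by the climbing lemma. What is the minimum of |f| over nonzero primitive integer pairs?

translate: b→-3 (≡5 mod 8), so (4,5,3)→(4,-3,2)
flip: (4,-3,2)→(2,3,4)
translate: b→-1 (≡3 mod 4), so (2,3,4)→(2,-1,3)
reduced (well bottom): (2,-1,3) with a≤c, −a<b≤a
well minimum = a = 2

2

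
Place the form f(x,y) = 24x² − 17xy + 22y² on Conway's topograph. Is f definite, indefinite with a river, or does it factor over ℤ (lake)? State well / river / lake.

D = b²−4ac = (-17)² − 4·24·22 = -1823
D < 0 ⇒ definite ⇒ every region one sign ⇒ single well

well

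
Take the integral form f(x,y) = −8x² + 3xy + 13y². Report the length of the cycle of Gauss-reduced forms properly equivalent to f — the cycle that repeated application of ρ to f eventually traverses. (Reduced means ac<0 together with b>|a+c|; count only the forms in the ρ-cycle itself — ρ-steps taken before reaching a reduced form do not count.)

D = 425, ⌊√D⌋ = 20
descent: ρ → (13,-3,-8)
descent: ρ → (-8,19,2)  [lands on river]
river: ρ → (2,17,-17)
river: ρ → (-17,17,2)
river: ρ → (2,19,-8)
river: ρ → (-8,13,8)
river: ρ → (8,19,-2)
river: ρ → (-2,17,17)
river: ρ → (17,17,-2)
river: ρ → (-2,19,8)
river: ρ → (8,13,-8)
ρ-cycle length = 10 (tail of 2 descent steps not counted)

10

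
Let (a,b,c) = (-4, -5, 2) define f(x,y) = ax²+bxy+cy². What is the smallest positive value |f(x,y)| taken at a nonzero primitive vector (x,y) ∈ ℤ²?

descent: ρ → (2,5,-4)  [lands on river]
river: ρ → (-4,3,3)
river: ρ → (3,3,-4)
river: ρ → (-4,5,2)
river: ρ → (2,7,-1)
river: ρ → (-1,7,2)
closes: descent 1, river 6
min |a| on river = 1

1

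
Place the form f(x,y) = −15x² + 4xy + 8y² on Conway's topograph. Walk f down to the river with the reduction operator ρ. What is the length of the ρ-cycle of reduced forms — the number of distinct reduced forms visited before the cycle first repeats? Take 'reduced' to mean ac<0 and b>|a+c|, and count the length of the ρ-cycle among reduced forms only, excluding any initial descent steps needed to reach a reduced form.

D = 496, ⌊√D⌋ = 22
descent: ρ → (8,12,-11)  [lands on river]
river: ρ → (-11,10,9)
river: ρ → (9,8,-12)
river: ρ → (-12,16,5)
river: ρ → (5,14,-15)
river: ρ → (-15,16,4)
river: ρ → (4,16,-15)
river: ρ → (-15,14,5)
river: ρ → (5,16,-12)
river: ρ → (-12,8,9)
river: ρ → (9,10,-11)
river: ρ → (-11,12,8)
river: ρ → (8,20,-3)
river: ρ → (-3,22,1)
river: ρ → (1,22,-3)
river: ρ → (-3,20,8)
ρ-cycle length = 16 (tail of 1 descent step not counted)

16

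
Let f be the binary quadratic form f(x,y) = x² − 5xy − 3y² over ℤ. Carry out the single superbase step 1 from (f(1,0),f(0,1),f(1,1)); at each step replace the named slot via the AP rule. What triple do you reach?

start (1,-3,-7) = (f(1,0),f(0,1),f(1,1))
replace slot 1: 2·((-3)+(-7)) − 1 = -21 → (-21,-3,-7)

-21,-3,-7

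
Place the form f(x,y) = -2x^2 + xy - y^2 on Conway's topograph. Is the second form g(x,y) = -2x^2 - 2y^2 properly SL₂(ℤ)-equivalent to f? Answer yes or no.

D₁ = -7, D₂ = -16
discriminants differ ⇒ not SL₂(ℤ)-equivalent

no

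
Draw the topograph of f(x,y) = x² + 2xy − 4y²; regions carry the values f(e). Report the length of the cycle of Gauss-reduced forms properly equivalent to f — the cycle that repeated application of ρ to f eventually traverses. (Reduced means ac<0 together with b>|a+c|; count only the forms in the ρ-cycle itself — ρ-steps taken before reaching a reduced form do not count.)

D = 20, ⌊√D⌋ = 4
descent: ρ → (-4,-2,1)
descent: ρ → (1,4,-1)  [lands on river]
river: ρ → (-1,4,1)
ρ-cycle length = 2 (tail of 2 descent steps not counted)

2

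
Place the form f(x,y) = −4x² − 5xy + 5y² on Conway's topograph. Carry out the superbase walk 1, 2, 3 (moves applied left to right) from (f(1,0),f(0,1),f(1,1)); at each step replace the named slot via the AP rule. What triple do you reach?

start (-4,5,-4) = (f(1,0),f(0,1),f(1,1))
replace slot 1: 2·(5+(-4)) − (-4) = 6 → (6,5,-4)
replace slot 2: 2·(6+(-4)) − 5 = -1 → (6,-1,-4)
replace slot 3: 2·(6+(-1)) − (-4) = 14 → (6,-1,14)

6,-1,14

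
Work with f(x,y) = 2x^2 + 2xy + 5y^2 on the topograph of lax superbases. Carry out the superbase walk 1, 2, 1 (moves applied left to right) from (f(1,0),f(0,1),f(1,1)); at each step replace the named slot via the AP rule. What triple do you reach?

start (2,5,9) = (f(1,0),f(0,1),f(1,1))
replace slot 1: 2·(5+9) − 2 = 26 → (26,5,9)
replace slot 2: 2·(26+9) − 5 = 65 → (26,65,9)
replace slot 1: 2·(65+9) − 26 = 122 → (122,65,9)

122,65,9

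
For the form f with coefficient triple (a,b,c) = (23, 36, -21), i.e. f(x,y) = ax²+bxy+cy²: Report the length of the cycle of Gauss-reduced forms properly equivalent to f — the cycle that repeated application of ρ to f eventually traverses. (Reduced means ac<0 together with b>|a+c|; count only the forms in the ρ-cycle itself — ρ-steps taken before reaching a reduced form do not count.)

D = 3228, ⌊√D⌋ = 56
river: ρ → (-21,48,11)
river: ρ → (11,40,-37)
river: ρ → (-37,34,14)
river: ρ → (14,50,-13)
river: ρ → (-13,54,6)
river: ρ → (6,54,-13)
river: ρ → (-13,50,14)
river: ρ → (14,34,-37)
river: ρ → (-37,40,11)
river: ρ → (11,48,-21)
river: ρ → (-21,36,23)
river: ρ → (23,56,-1)
river: ρ → (-1,56,23)
river: ρ → (23,36,-21)
ρ-cycle length = 14 (tail of 0 descent steps not counted)

14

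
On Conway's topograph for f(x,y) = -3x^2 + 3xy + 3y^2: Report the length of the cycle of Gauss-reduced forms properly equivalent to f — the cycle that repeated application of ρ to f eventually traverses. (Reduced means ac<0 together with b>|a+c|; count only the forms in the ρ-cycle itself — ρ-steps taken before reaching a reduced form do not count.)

D = 45, ⌊√D⌋ = 6
river: ρ → (3,3,-3)
river: ρ → (-3,3,3)
ρ-cycle length = 2 (tail of 0 descent steps not counted)

2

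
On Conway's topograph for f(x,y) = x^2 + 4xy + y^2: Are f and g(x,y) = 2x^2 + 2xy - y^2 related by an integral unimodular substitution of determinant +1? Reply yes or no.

D₁ = 12, D₂ = 12
river cycle of f (length 2): (1, 2, -2), (-2, 2, 1)
river cycle of g (length 2): (-1, 2, 2), (2, 2, -1)
cycles differ ⇒ inequivalent

no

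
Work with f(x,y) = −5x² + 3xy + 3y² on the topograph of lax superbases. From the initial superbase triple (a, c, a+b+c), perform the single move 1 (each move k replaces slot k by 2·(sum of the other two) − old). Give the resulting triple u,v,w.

start (-5,3,1) = (f(1,0),f(0,1),f(1,1))
replace slot 1: 2·(3+1) − (-5) = 13 → (13,3,1)

13,3,1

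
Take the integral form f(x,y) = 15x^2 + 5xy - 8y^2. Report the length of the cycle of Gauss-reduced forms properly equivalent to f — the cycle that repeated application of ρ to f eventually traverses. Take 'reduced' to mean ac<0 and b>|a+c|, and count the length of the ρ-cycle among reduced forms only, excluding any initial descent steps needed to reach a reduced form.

D = 505, ⌊√D⌋ = 22
descent: ρ → (-8,11,12)  [lands on river]
river: ρ → (12,13,-7)
river: ρ → (-7,15,10)
river: ρ → (10,5,-12)
river: ρ → (-12,19,3)
river: ρ → (3,17,-18)
river: ρ → (-18,19,2)
river: ρ → (2,21,-8)
ρ-cycle length = 8 (tail of 1 descent step not counted)

8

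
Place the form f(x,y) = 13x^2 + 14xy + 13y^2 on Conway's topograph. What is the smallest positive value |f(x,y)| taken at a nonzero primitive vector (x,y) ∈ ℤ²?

translate: b→-12 (≡14 mod 26), so (13,14,13)→(13,-12,12)
flip: (13,-12,12)→(12,12,13)
reduced (well bottom): (12,12,13) with a≤c, −a<b≤a
well minimum = a = 12

12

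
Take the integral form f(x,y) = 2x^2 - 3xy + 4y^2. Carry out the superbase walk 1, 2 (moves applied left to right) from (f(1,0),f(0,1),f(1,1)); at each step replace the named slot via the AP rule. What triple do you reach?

start (2,4,3) = (f(1,0),f(0,1),f(1,1))
replace slot 1: 2·(4+3) − 2 = 12 → (12,4,3)
replace slot 2: 2·(12+3) − 4 = 26 → (12,26,3)

12,26,3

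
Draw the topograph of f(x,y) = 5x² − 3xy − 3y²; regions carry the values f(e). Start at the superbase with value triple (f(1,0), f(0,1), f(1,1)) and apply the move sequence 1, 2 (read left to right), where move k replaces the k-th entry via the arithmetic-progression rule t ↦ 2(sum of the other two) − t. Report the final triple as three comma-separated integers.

start (5,-3,-1) = (f(1,0),f(0,1),f(1,1))
replace slot 1: 2·((-3)+(-1)) − 5 = -13 → (-13,-3,-1)
replace slot 2: 2·((-13)+(-1)) − (-3) = -25 → (-13,-25,-1)

-13,-25,-1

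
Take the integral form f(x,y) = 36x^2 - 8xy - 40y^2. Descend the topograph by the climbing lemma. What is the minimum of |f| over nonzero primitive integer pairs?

descent: ρ → (-40,8,36)  [lands on river]
river: ρ → (36,64,-12)
river: ρ → (-12,56,56)
river: ρ → (56,56,-12)
river: ρ → (-12,64,36)
river: ρ → (36,8,-40)
river: ρ → (-40,72,4)
river: ρ → (4,72,-40)
closes: descent 1, river 8
min |a| on river = 4

4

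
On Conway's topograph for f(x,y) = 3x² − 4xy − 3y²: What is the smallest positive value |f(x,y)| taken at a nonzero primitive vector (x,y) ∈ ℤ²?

descent: ρ → (-3,4,3)  [lands on river]
river: ρ → (3,2,-4)
river: ρ → (-4,6,1)
river: ρ → (1,6,-4)
river: ρ → (-4,2,3)
river: ρ → (3,4,-3)
river: ρ → (-3,2,4)
river: ρ → (4,6,-1)
river: ρ → (-1,6,4)
river: ρ → (4,2,-3)
closes: descent 1, river 10
min |a| on river = 1

1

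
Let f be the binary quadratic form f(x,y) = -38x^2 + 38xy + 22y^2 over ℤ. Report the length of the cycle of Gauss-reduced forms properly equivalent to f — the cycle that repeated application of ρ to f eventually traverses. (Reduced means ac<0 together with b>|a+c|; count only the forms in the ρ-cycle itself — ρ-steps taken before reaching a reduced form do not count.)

D = 4788, ⌊√D⌋ = 69
river: ρ → (22,50,-26)
river: ρ → (-26,54,18)
river: ρ → (18,54,-26)
river: ρ → (-26,50,22)
river: ρ → (22,38,-38)
river: ρ → (-38,38,22)
ρ-cycle length = 6 (tail of 0 descent steps not counted)

6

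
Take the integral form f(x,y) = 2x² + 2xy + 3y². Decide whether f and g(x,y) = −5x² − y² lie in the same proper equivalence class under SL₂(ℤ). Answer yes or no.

D₁ = -20, D₂ = -20
f: reduced (well bottom): (2,2,3) with a≤c, −a<b≤a
g is negative-definite; reduce −g:
−g: flip: (5,0,1)→(1,0,5)
−g: reduced (well bottom): (1,0,5) with a≤c, −a<b≤a
flip sign back: reduced form of g is (-1,0,-5)
reduced forms (2, 2, 3) vs (-1, 0, -5) ⇒ inequivalent

no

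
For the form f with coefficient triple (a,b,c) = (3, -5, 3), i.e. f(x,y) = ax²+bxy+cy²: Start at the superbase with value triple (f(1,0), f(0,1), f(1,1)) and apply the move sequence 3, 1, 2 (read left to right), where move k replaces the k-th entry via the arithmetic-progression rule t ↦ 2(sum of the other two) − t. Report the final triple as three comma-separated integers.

start (3,3,1) = (f(1,0),f(0,1),f(1,1))
replace slot 3: 2·(3+3) − 1 = 11 → (3,3,11)
replace slot 1: 2·(3+11) − 3 = 25 → (25,3,11)
replace slot 2: 2·(25+11) − 3 = 69 → (25,69,11)

25,69,11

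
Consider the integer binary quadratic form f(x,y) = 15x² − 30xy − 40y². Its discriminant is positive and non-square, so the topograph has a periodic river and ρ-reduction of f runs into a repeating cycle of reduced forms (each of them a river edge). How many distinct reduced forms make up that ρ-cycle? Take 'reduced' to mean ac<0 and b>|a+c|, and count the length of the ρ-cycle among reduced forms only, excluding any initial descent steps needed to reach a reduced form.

D = 3300, ⌊√D⌋ = 57
descent: ρ → (-40,30,15)  [lands on river]
river: ρ → (15,30,-40)
river: ρ → (-40,50,5)
river: ρ → (5,50,-40)
ρ-cycle length = 4 (tail of 1 descent step not counted)

4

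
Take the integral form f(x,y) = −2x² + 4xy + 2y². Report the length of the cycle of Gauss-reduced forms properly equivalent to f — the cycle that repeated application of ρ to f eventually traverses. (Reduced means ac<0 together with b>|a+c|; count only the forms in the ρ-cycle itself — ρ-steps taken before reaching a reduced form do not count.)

D = 32, ⌊√D⌋ = 5
river: ρ → (2,4,-2)
river: ρ → (-2,4,2)
ρ-cycle length = 2 (tail of 0 descent steps not counted)

2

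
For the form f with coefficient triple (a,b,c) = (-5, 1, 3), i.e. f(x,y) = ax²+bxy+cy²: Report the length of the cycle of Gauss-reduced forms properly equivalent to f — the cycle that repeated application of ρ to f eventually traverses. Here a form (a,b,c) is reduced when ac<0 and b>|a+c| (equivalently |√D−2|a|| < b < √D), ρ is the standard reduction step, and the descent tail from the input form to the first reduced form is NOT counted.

D = 61, ⌊√D⌋ = 7
descent: ρ → (3,5,-3)  [lands on river]
river: ρ → (-3,7,1)
river: ρ → (1,7,-3)
river: ρ → (-3,5,3)
river: ρ → (3,7,-1)
river: ρ → (-1,7,3)
ρ-cycle length = 6 (tail of 1 descent step not counted)

6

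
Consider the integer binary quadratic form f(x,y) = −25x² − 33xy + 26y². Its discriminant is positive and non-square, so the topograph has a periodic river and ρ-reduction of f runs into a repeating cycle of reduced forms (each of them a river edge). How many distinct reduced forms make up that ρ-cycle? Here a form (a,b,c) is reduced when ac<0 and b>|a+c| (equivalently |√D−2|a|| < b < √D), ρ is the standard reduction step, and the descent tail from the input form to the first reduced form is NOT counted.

D = 3689, ⌊√D⌋ = 60
descent: ρ → (26,33,-25)  [lands on river]
river: ρ → (-25,17,34)
river: ρ → (34,51,-8)
river: ρ → (-8,45,52)
river: ρ → (52,59,-1)
river: ρ → (-1,59,52)
river: ρ → (52,45,-8)
river: ρ → (-8,51,34)
river: ρ → (34,17,-25)
river: ρ → (-25,33,26)
river: ρ → (26,19,-32)
river: ρ → (-32,45,13)
river: ρ → (13,59,-4)
river: ρ → (-4,53,55)
river: ρ → (55,57,-2)
river: ρ → (-2,59,26)
river: ρ → (26,45,-16)
river: ρ → (-16,51,17)
river: ρ → (17,51,-16)
river: ρ → (-16,45,26)
river: ρ → (26,59,-2)
river: ρ → (-2,57,55)
river: ρ → (55,53,-4)
river: ρ → (-4,59,13)
river: ρ → (13,45,-32)
river: ρ → (-32,19,26)
ρ-cycle length = 26 (tail of 1 descent step not counted)

26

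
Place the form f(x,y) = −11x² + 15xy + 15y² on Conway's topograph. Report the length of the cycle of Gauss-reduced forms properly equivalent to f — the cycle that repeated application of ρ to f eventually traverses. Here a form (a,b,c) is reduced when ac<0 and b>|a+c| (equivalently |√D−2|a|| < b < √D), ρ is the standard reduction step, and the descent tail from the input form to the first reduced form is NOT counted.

D = 885, ⌊√D⌋ = 29
river: ρ → (15,15,-11)
river: ρ → (-11,29,1)
river: ρ → (1,29,-11)
river: ρ → (-11,15,15)
ρ-cycle length = 4 (tail of 0 descent steps not counted)

4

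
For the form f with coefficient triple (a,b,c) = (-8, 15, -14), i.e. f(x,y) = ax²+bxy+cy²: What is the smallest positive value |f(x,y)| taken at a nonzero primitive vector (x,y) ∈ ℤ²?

translate: b→1 (≡-15 mod 16), so (8,-15,14)→(8,1,7)
flip: (8,1,7)→(7,-1,8)
reduced (well bottom): (7,-1,8) with a≤c, −a<b≤a
well minimum |f| = |-7| = 7 (negative-definite)

7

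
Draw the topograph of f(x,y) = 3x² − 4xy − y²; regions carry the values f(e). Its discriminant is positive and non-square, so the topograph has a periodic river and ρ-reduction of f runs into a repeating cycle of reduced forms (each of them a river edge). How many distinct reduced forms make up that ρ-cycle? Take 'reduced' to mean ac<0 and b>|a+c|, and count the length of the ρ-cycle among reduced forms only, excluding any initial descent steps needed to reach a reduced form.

D = 28, ⌊√D⌋ = 5
descent: ρ → (-1,4,3)  [lands on river]
river: ρ → (3,2,-2)
river: ρ → (-2,2,3)
river: ρ → (3,4,-1)
ρ-cycle length = 4 (tail of 1 descent step not counted)

4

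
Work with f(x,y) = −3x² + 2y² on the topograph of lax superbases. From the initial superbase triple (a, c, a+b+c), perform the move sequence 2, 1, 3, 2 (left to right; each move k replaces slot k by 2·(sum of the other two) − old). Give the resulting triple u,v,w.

start (-3,2,-1) = (f(1,0),f(0,1),f(1,1))
replace slot 2: 2·((-3)+(-1)) − 2 = -10 → (-3,-10,-1)
replace slot 1: 2·((-10)+(-1)) − (-3) = -19 → (-19,-10,-1)
replace slot 3: 2·((-19)+(-10)) − (-1) = -57 → (-19,-10,-57)
replace slot 2: 2·((-19)+(-57)) − (-10) = -142 → (-19,-142,-57)

-19,-142,-57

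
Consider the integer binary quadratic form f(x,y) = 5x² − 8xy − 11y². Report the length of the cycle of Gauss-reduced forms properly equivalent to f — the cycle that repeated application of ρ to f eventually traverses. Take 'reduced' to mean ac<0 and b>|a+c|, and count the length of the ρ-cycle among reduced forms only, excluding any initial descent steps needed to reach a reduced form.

D = 284, ⌊√D⌋ = 16
descent: ρ → (-11,8,5)  [lands on river]
river: ρ → (5,12,-7)
river: ρ → (-7,16,1)
river: ρ → (1,16,-7)
river: ρ → (-7,12,5)
river: ρ → (5,8,-11)
river: ρ → (-11,14,2)
river: ρ → (2,14,-11)
ρ-cycle length = 8 (tail of 1 descent step not counted)

8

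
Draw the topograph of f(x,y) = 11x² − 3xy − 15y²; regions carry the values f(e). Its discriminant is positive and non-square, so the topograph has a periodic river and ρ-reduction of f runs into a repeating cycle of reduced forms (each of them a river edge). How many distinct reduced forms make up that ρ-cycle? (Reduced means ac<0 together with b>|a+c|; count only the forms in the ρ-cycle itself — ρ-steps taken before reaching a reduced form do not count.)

D = 669, ⌊√D⌋ = 25
descent: ρ → (-15,3,11)
descent: ρ → (11,19,-7)  [lands on river]
river: ρ → (-7,23,5)
river: ρ → (5,17,-19)
river: ρ → (-19,21,3)
river: ρ → (3,21,-19)
river: ρ → (-19,17,5)
river: ρ → (5,23,-7)
river: ρ → (-7,19,11)
river: ρ → (11,25,-1)
river: ρ → (-1,25,11)
ρ-cycle length = 10 (tail of 2 descent steps not counted)

10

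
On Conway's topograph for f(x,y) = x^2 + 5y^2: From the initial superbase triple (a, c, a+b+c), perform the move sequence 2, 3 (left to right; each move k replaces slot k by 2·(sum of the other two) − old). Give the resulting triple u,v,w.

start (1,5,6) = (f(1,0),f(0,1),f(1,1))
replace slot 2: 2·(1+6) − 5 = 9 → (1,9,6)
replace slot 3: 2·(1+9) − 6 = 14 → (1,9,14)

1,9,14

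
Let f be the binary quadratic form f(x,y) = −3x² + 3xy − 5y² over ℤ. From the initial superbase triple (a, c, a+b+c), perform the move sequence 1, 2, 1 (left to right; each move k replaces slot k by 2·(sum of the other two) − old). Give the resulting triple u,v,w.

start (-3,-5,-5) = (f(1,0),f(0,1),f(1,1))
replace slot 1: 2·((-5)+(-5)) − (-3) = -17 → (-17,-5,-5)
replace slot 2: 2·((-17)+(-5)) − (-5) = -39 → (-17,-39,-5)
replace slot 1: 2·((-39)+(-5)) − (-17) = -71 → (-71,-39,-5)

-71,-39,-5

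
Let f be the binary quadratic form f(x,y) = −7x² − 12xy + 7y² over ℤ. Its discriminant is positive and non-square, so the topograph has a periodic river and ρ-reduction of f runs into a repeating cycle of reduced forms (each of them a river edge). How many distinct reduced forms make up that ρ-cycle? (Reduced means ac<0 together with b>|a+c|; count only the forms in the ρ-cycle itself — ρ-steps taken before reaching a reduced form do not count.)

D = 340, ⌊√D⌋ = 18
descent: ρ → (7,12,-7)  [lands on river]
river: ρ → (-7,16,3)
river: ρ → (3,14,-12)
river: ρ → (-12,10,5)
river: ρ → (5,10,-12)
river: ρ → (-12,14,3)
river: ρ → (3,16,-7)
river: ρ → (-7,12,7)
river: ρ → (7,16,-3)
river: ρ → (-3,14,12)
river: ρ → (12,10,-5)
river: ρ → (-5,10,12)
river: ρ → (12,14,-3)
river: ρ → (-3,16,7)
ρ-cycle length = 14 (tail of 1 descent step not counted)

14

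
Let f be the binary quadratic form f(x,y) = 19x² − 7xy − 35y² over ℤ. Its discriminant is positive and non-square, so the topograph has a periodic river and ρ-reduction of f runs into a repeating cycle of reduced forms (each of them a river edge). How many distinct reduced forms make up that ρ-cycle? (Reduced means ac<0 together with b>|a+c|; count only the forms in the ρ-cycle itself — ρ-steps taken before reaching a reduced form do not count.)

D = 2709, ⌊√D⌋ = 52
descent: ρ → (-35,7,19)
descent: ρ → (19,31,-23)  [lands on river]
river: ρ → (-23,15,27)
river: ρ → (27,39,-11)
river: ρ → (-11,49,7)
river: ρ → (7,49,-11)
river: ρ → (-11,39,27)
river: ρ → (27,15,-23)
river: ρ → (-23,31,19)
river: ρ → (19,45,-9)
river: ρ → (-9,45,19)
ρ-cycle length = 10 (tail of 2 descent steps not counted)

10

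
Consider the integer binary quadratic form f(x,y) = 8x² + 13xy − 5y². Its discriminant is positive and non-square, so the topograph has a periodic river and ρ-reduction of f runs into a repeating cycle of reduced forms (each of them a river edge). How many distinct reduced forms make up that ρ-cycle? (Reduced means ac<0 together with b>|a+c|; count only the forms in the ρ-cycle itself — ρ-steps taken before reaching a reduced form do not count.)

D = 329, ⌊√D⌋ = 18
river: ρ → (-5,17,2)
river: ρ → (2,15,-13)
river: ρ → (-13,11,4)
river: ρ → (4,13,-10)
river: ρ → (-10,7,7)
river: ρ → (7,7,-10)
river: ρ → (-10,13,4)
river: ρ → (4,11,-13)
river: ρ → (-13,15,2)
river: ρ → (2,17,-5)
river: ρ → (-5,13,8)
river: ρ → (8,3,-10)
river: ρ → (-10,17,1)
river: ρ → (1,17,-10)
river: ρ → (-10,3,8)
river: ρ → (8,13,-5)
ρ-cycle length = 16 (tail of 0 descent steps not counted)

16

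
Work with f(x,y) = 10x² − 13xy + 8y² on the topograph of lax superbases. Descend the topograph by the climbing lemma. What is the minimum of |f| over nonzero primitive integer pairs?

translate: b→7 (≡-13 mod 20), so (10,-13,8)→(10,7,5)
flip: (10,7,5)→(5,-7,10)
translate: b→3 (≡-7 mod 10), so (5,-7,10)→(5,3,8)
reduced (well bottom): (5,3,8) with a≤c, −a<b≤a
well minimum = a = 5

5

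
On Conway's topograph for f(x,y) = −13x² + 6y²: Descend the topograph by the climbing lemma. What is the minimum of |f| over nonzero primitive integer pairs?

descent: ρ → (6,12,-7)  [lands on river]
river: ρ → (-7,16,2)
river: ρ → (2,16,-7)
river: ρ → (-7,12,6)
closes: descent 1, river 4
min |a| on river = 2

2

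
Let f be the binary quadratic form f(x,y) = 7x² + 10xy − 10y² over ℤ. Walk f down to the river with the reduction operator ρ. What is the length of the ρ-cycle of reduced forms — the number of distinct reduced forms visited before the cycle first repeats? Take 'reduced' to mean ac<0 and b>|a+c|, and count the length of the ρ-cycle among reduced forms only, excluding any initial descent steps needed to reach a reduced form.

D = 380, ⌊√D⌋ = 19
river: ρ → (-10,10,7)
river: ρ → (7,18,-2)
river: ρ → (-2,18,7)
river: ρ → (7,10,-10)
ρ-cycle length = 4 (tail of 0 descent steps not counted)

4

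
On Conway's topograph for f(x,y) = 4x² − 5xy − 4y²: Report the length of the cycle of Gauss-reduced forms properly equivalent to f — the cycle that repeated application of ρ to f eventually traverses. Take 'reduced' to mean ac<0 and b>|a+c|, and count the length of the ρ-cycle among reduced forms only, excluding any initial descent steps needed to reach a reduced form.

D = 89, ⌊√D⌋ = 9
descent: ρ → (-4,5,4)  [lands on river]
river: ρ → (4,3,-5)
river: ρ → (-5,7,2)
river: ρ → (2,9,-1)
river: ρ → (-1,9,2)
river: ρ → (2,7,-5)
river: ρ → (-5,3,4)
river: ρ → (4,5,-4)
river: ρ → (-4,3,5)
river: ρ → (5,7,-2)
river: ρ → (-2,9,1)
river: ρ → (1,9,-2)
river: ρ → (-2,7,5)
river: ρ → (5,3,-4)
ρ-cycle length = 14 (tail of 1 descent step not counted)

14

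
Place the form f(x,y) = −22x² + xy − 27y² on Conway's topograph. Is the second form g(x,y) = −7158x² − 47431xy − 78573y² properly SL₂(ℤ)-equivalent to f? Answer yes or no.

D₁ = -2375, D₂ = -2375
f is negative-definite; reduce −f:
−f: reduced (well bottom): (22,-1,27) with a≤c, −a<b≤a
flip sign back: reduced form of f is (-22,1,-27)
g is negative-definite; reduce −g:
−g: translate: b→4483 (≡47431 mod 14316), so (7158,47431,78573)→(7158,4483,702)
−g: flip: (7158,4483,702)→(702,-4483,7158)
−g: translate: b→-271 (≡-4483 mod 1404), so (702,-4483,7158)→(702,-271,27)
−g: flip: (702,-271,27)→(27,271,702)
−g: translate: b→1 (≡271 mod 54), so (27,271,702)→(27,1,22)
−g: flip: (27,1,22)→(22,-1,27)
−g: reduced (well bottom): (22,-1,27) with a≤c, −a<b≤a
flip sign back: reduced form of g is (-22,1,-27)
reduced forms (-22, 1, -27) vs (-22, 1, -27) ⇒ equivalent

yes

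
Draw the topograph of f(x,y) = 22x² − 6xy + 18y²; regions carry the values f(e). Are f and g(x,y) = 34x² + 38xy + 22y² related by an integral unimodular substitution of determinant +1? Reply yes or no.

D₁ = -1548, D₂ = -1548
f: flip: (22,-6,18)→(18,6,22)
f: reduced (well bottom): (18,6,22) with a≤c, −a<b≤a
g: translate: b→-30 (≡38 mod 68), so (34,38,22)→(34,-30,18)
g: flip: (34,-30,18)→(18,30,34)
g: translate: b→-6 (≡30 mod 36), so (18,30,34)→(18,-6,22)
g: reduced (well bottom): (18,-6,22) with a≤c, −a<b≤a
reduced forms (18, 6, 22) vs (18, -6, 22) ⇒ inequivalent

no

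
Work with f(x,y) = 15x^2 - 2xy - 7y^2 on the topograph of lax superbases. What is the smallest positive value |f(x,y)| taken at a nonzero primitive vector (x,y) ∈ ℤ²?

descent: ρ → (-7,16,6)  [lands on river]
river: ρ → (6,20,-1)
river: ρ → (-1,20,6)
river: ρ → (6,16,-7)
river: ρ → (-7,12,10)
river: ρ → (10,8,-9)
river: ρ → (-9,10,9)
river: ρ → (9,8,-10)
river: ρ → (-10,12,7)
river: ρ → (7,16,-6)
river: ρ → (-6,20,1)
river: ρ → (1,20,-6)
river: ρ → (-6,16,7)
river: ρ → (7,12,-10)
river: ρ → (-10,8,9)
river: ρ → (9,10,-9)
river: ρ → (-9,8,10)
river: ρ → (10,12,-7)
closes: descent 1, river 18
min |a| on river = 1

1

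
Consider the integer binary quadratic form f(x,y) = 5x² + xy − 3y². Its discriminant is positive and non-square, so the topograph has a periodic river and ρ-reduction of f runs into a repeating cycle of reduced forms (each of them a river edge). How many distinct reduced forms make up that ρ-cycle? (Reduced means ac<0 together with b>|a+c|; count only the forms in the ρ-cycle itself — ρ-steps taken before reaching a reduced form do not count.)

D = 61, ⌊√D⌋ = 7
descent: ρ → (-3,5,3)  [lands on river]
river: ρ → (3,7,-1)
river: ρ → (-1,7,3)
river: ρ → (3,5,-3)
river: ρ → (-3,7,1)
river: ρ → (1,7,-3)
ρ-cycle length = 6 (tail of 1 descent step not counted)

6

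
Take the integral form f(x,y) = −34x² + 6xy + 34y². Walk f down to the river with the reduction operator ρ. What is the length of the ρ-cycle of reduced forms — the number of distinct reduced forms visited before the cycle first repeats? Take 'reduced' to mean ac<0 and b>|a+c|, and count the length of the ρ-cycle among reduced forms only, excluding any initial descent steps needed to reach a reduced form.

D = 4660, ⌊√D⌋ = 68
river: ρ → (34,62,-6)
river: ρ → (-6,58,54)
river: ρ → (54,50,-10)
river: ρ → (-10,50,54)
river: ρ → (54,58,-6)
river: ρ → (-6,62,34)
river: ρ → (34,6,-34)
river: ρ → (-34,62,6)
river: ρ → (6,58,-54)
river: ρ → (-54,50,10)
river: ρ → (10,50,-54)
river: ρ → (-54,58,6)
river: ρ → (6,62,-34)
river: ρ → (-34,6,34)
ρ-cycle length = 14 (tail of 0 descent steps not counted)

14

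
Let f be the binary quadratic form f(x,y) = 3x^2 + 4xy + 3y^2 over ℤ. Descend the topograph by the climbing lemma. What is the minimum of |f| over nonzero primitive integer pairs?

translate: b→-2 (≡4 mod 6), so (3,4,3)→(3,-2,2)
flip: (3,-2,2)→(2,2,3)
reduced (well bottom): (2,2,3) with a≤c, −a<b≤a
well minimum = a = 2

2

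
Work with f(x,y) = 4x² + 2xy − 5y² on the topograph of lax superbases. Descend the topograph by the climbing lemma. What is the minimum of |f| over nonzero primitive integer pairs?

river: ρ → (-5,8,1)
river: ρ → (1,8,-5)
river: ρ → (-5,2,4)
river: ρ → (4,6,-3)
river: ρ → (-3,6,4)
river: ρ → (4,2,-5)
closes: descent 0, river 6
min |a| on river = 1

1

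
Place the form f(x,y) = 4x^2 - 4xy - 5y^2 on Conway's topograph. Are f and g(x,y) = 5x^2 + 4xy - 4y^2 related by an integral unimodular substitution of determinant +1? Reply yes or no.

D₁ = 96, D₂ = 96
river cycle of f (length 4): (-5, 4, 4), (4, 4, -5), (-5, 6, 3), (3, 6, -5)
river cycle of g (length 4): (-4, 4, 5), (5, 6, -3), (-3, 6, 5), (5, 4, -4)
cycles differ ⇒ inequivalent

no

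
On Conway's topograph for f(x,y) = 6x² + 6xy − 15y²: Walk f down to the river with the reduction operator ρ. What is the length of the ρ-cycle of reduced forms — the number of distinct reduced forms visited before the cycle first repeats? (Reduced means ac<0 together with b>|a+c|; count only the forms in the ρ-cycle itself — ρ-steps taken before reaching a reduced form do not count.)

D = 396, ⌊√D⌋ = 19
descent: ρ → (-15,-6,6)
descent: ρ → (6,18,-3)  [lands on river]
river: ρ → (-3,18,6)
ρ-cycle length = 2 (tail of 2 descent steps not counted)

2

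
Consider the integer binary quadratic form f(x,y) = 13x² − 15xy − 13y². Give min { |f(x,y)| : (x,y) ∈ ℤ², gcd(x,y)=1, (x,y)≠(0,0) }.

descent: ρ → (-13,15,13)  [lands on river]
river: ρ → (13,11,-15)
river: ρ → (-15,19,9)
river: ρ → (9,17,-17)
river: ρ → (-17,17,9)
river: ρ → (9,19,-15)
river: ρ → (-15,11,13)
river: ρ → (13,15,-13)
river: ρ → (-13,11,15)
river: ρ → (15,19,-9)
river: ρ → (-9,17,17)
river: ρ → (17,17,-9)
river: ρ → (-9,19,15)
river: ρ → (15,11,-13)
closes: descent 1, river 14
min |a| on river = 9

9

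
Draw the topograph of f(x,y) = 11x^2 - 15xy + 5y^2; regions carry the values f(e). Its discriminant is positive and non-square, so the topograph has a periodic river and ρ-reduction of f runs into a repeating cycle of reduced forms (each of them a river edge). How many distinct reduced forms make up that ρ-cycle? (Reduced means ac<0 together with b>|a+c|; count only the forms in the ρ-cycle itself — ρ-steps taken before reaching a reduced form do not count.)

D = 5, ⌊√D⌋ = 2
descent: ρ → (5,5,1)
descent: ρ → (1,1,-1)  [lands on river]
river: ρ → (-1,1,1)
ρ-cycle length = 2 (tail of 2 descent steps not counted)

2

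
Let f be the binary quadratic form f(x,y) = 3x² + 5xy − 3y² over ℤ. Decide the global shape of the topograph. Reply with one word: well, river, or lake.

D = b²−4ac = 5² − 4·3·(-3) = 61
D > 0 non-square ⇒ indefinite ⇒ periodic river

river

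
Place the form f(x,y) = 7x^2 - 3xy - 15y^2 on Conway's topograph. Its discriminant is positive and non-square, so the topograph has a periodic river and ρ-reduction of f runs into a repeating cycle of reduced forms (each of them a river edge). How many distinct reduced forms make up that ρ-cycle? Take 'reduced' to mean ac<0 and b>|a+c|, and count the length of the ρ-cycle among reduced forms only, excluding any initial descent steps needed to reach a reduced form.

D = 429, ⌊√D⌋ = 20
descent: ρ → (-15,3,7)
descent: ρ → (7,11,-11)  [lands on river]
river: ρ → (-11,11,7)
river: ρ → (7,17,-5)
river: ρ → (-5,13,13)
river: ρ → (13,13,-5)
river: ρ → (-5,17,7)
ρ-cycle length = 6 (tail of 2 descent steps not counted)

6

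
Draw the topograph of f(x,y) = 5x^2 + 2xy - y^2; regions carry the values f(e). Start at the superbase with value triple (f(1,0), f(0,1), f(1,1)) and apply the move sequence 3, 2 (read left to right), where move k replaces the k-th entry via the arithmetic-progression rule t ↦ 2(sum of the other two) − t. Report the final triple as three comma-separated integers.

start (5,-1,6) = (f(1,0),f(0,1),f(1,1))
replace slot 3: 2·(5+(-1)) − 6 = 2 → (5,-1,2)
replace slot 2: 2·(5+2) − (-1) = 15 → (5,15,2)

5,15,2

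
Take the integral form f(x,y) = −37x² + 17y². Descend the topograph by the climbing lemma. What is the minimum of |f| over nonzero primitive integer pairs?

descent: ρ → (17,34,-20)  [lands on river]
river: ρ → (-20,46,5)
river: ρ → (5,44,-29)
river: ρ → (-29,14,20)
river: ρ → (20,26,-23)
river: ρ → (-23,20,23)
river: ρ → (23,26,-20)
river: ρ → (-20,14,29)
river: ρ → (29,44,-5)
river: ρ → (-5,46,20)
river: ρ → (20,34,-17)
river: ρ → (-17,34,20)
river: ρ → (20,46,-5)
river: ρ → (-5,44,29)
river: ρ → (29,14,-20)
river: ρ → (-20,26,23)
river: ρ → (23,20,-23)
river: ρ → (-23,26,20)
river: ρ → (20,14,-29)
river: ρ → (-29,44,5)
river: ρ → (5,46,-20)
river: ρ → (-20,34,17)
closes: descent 1, river 22
min |a| on river = 5

5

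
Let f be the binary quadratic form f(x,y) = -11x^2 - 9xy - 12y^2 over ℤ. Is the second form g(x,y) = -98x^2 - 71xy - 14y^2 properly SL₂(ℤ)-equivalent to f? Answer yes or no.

D₁ = -447, D₂ = -447
f is negative-definite; reduce −f:
−f: reduced (well bottom): (11,9,12) with a≤c, −a<b≤a
flip sign back: reduced form of f is (-11,-9,-12)
g is negative-definite; reduce −g:
−g: flip: (98,71,14)→(14,-71,98)
−g: translate: b→13 (≡-71 mod 28), so (14,-71,98)→(14,13,11)
−g: flip: (14,13,11)→(11,-13,14)
−g: translate: b→9 (≡-13 mod 22), so (11,-13,14)→(11,9,12)
−g: reduced (well bottom): (11,9,12) with a≤c, −a<b≤a
flip sign back: reduced form of g is (-11,-9,-12)
reduced forms (-11, -9, -12) vs (-11, -9, -12) ⇒ equivalent

yes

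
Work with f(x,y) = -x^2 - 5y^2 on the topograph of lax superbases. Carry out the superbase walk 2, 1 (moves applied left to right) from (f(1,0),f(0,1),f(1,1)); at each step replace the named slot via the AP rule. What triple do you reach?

start (-1,-5,-6) = (f(1,0),f(0,1),f(1,1))
replace slot 2: 2·((-1)+(-6)) − (-5) = -9 → (-1,-9,-6)
replace slot 1: 2·((-9)+(-6)) − (-1) = -29 → (-29,-9,-6)

-29,-9,-6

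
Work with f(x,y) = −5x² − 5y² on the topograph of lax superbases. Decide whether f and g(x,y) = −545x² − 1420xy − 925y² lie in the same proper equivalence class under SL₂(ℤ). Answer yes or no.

D₁ = -100, D₂ = -100
f is negative-definite; reduce −f:
−f: reduced (well bottom): (5,0,5) with a≤c, −a<b≤a
flip sign back: reduced form of f is (-5,0,-5)
g is negative-definite; reduce −g:
−g: translate: b→330 (≡1420 mod 1090), so (545,1420,925)→(545,330,50)
−g: flip: (545,330,50)→(50,-330,545)
−g: translate: b→-30 (≡-330 mod 100), so (50,-330,545)→(50,-30,5)
−g: flip: (50,-30,5)→(5,30,50)
−g: translate: b→0 (≡30 mod 10), so (5,30,50)→(5,0,5)
−g: reduced (well bottom): (5,0,5) with a≤c, −a<b≤a
flip sign back: reduced form of g is (-5,0,-5)
reduced forms (-5, 0, -5) vs (-5, 0, -5) ⇒ equivalent

yes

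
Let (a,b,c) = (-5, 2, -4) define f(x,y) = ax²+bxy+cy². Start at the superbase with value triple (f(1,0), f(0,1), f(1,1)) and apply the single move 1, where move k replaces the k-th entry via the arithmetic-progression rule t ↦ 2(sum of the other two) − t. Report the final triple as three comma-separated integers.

start (-5,-4,-7) = (f(1,0),f(0,1),f(1,1))
replace slot 1: 2·((-4)+(-7)) − (-5) = -17 → (-17,-4,-7)

-17,-4,-7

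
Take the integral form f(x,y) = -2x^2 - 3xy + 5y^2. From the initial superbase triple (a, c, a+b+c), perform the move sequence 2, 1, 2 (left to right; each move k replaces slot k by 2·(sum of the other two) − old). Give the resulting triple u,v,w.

start (-2,5,0) = (f(1,0),f(0,1),f(1,1))
replace slot 2: 2·((-2)+0) − 5 = -9 → (-2,-9,0)
replace slot 1: 2·((-9)+0) − (-2) = -16 → (-16,-9,0)
replace slot 2: 2·((-16)+0) − (-9) = -23 → (-16,-23,0)

-16,-23,0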